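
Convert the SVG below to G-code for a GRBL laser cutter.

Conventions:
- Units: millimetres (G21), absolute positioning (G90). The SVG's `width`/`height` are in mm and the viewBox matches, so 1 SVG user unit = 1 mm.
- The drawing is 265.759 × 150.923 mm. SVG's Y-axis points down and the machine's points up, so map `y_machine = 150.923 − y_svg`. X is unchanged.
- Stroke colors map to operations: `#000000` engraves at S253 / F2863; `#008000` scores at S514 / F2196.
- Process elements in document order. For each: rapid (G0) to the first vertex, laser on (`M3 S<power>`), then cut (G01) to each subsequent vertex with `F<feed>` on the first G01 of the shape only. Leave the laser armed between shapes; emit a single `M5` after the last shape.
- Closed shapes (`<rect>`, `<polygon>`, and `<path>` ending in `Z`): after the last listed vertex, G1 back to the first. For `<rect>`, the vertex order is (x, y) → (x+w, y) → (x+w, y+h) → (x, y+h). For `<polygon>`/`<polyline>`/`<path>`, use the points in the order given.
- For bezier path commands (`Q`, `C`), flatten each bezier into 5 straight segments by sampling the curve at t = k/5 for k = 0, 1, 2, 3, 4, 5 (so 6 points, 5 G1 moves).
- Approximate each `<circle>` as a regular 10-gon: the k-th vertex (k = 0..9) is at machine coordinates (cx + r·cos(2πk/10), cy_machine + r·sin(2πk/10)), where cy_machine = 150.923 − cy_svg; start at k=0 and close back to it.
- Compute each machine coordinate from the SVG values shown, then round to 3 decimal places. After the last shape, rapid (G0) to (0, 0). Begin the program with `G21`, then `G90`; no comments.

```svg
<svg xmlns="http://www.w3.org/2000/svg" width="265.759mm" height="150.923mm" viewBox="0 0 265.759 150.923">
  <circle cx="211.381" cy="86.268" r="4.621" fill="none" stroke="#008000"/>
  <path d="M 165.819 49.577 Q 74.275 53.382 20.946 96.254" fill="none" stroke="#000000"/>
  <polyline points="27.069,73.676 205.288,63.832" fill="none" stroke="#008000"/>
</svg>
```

G21
G90
G0 X216.002 Y64.655
M3 S514
G01 X215.119 Y67.371 F2196
G01 X212.809 Y69.050
G01 X209.953 Y69.050
G01 X207.643 Y67.371
G01 X206.760 Y64.655
G01 X207.643 Y61.939
G01 X209.953 Y60.260
G01 X212.809 Y60.260
G01 X215.119 Y61.939
G01 X216.002 Y64.655
G0 X165.819 Y101.346
M3 S253
G01 X130.730 Y98.261 F2863
G01 X98.698 Y92.051
G01 X69.724 Y82.716
G01 X43.806 Y70.255
G01 X20.946 Y54.669
G0 X27.069 Y77.247
M3 S514
G01 X205.288 Y87.091 F2196
M5
G0 X0.000 Y0.000

Since the viewBox matches the mm dimensions, user units are millimetres directly. The only transform is the Y-flip y_m = 150.923 − y_svg.

Shape 1 is a circle drawn with `<circle>`. Its stroke #008000 means score at S514, F2196. After flipping Y the toolpath is (216.002,64.655) → (215.119,67.371) → (212.809,69.050) → (209.953,69.050) → (207.643,67.371) → (206.760,64.655) → (207.643,61.939) → (209.953,60.260) → (212.809,60.260) → (215.119,61.939) → (216.002,64.655), returning to the start.

Shape 2 is a quadratic bezier drawn with `<path>`. Its stroke #000000 means engrave at S253, F2863. After flipping Y the toolpath is (165.819,101.346) → (130.730,98.261) → (98.698,92.051) → (69.724,82.716) → (43.806,70.255) → (20.946,54.669).

Shape 3 is a line segment drawn with `<polyline>`. Its stroke #008000 means score at S514, F2196. After flipping Y the toolpath is (27.069,77.247) → (205.288,87.091).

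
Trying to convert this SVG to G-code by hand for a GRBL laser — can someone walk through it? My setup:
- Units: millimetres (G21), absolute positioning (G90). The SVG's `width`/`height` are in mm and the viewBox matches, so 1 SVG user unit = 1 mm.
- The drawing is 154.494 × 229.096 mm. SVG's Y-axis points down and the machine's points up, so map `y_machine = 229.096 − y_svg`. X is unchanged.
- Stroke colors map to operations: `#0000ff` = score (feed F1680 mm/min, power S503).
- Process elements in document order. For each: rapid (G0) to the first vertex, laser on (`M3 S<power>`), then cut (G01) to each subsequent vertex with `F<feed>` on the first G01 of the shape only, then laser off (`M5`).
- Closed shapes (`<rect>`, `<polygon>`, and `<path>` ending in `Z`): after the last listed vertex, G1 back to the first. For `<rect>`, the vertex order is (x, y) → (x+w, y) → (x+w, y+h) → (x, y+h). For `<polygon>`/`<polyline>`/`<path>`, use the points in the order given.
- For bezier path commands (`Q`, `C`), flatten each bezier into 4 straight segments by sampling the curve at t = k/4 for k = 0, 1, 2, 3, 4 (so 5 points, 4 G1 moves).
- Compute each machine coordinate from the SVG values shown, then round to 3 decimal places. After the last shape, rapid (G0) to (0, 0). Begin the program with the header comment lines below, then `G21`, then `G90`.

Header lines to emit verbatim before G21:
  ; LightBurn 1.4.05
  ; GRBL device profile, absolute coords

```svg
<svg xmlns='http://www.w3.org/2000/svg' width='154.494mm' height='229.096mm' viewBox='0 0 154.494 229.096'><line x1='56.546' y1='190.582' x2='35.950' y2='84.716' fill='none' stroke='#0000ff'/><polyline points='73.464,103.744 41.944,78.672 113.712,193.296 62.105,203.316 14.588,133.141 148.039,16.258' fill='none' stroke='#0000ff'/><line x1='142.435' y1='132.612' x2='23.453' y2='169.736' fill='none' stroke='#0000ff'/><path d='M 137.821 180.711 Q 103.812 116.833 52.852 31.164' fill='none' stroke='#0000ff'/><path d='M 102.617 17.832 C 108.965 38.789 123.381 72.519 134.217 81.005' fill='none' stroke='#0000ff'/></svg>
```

; LightBurn 1.4.05
; GRBL device profile, absolute coords
G21
G90
G0 X56.546 Y38.514
M3 S503
G01 X35.950 Y144.380 F1680
M5
G0 X73.464 Y125.352
M3 S503
G01 X41.944 Y150.424 F1680
G01 X113.712 Y35.800
G01 X62.105 Y25.780
G01 X14.588 Y95.955
G01 X148.039 Y212.838
M5
G0 X142.435 Y96.484
M3 S503
G01 X23.453 Y59.360 F1680
M5
G0 X137.821 Y48.385
M3 S503
G01 X119.757 Y81.686 F1680
G01 X99.574 Y117.711
G01 X77.273 Y156.459
G01 X52.852 Y197.932
M5
G0 X102.617 Y211.264
M3 S503
G01 X108.709 Y193.745 F1680
G01 X116.734 Y175.001
G01 X125.601 Y158.595
G01 X134.217 Y148.091
M5
G0 X0.000 Y0.000

1 u = 1 mm; y_m = 229.096 − y.

[1] `<line>` line segment, #0000ff→score S503 F1680: (56.546,38.514) → (35.950,144.380)

[2] `<polyline>` open polyline, #0000ff→score S503 F1680: (73.464,125.352) → (41.944,150.424) → (113.712,35.800) → (62.105,25.780) → (14.588,95.955) → (148.039,212.838)

[3] `<line>` line segment, #0000ff→score S503 F1680: (142.435,96.484) → (23.453,59.360)

[4] `<path>` quadratic bezier, #0000ff→score S503 F1680: (137.821,48.385) → (119.757,81.686) → (99.574,117.711) → (77.273,156.459) → (52.852,197.932)

[5] `<path>` cubic bezier, #0000ff→score S503 F1680: (102.617,211.264) → (108.709,193.745) → (116.734,175.001) → (125.601,158.595) → (134.217,148.091)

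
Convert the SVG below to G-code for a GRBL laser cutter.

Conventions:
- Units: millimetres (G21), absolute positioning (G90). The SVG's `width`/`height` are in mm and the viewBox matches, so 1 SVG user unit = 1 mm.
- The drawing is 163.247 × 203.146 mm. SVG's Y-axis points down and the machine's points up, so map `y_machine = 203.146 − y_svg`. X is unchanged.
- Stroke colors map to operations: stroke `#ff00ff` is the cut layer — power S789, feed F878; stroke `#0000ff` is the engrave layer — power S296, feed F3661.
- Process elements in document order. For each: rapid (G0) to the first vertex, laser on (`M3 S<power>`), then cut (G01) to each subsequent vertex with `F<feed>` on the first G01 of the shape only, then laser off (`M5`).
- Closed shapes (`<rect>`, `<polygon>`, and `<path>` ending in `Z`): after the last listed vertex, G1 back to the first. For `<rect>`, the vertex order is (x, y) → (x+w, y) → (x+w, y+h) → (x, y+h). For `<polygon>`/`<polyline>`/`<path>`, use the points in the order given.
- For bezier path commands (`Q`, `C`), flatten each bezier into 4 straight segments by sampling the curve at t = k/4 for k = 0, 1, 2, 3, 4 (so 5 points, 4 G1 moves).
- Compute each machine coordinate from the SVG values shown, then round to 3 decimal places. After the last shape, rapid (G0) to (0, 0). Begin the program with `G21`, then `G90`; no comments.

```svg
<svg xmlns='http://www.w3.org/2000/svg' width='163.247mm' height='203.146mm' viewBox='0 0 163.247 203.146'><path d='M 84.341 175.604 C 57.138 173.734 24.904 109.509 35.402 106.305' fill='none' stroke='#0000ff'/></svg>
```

1 u = 1 mm; y_m = 203.146 − y.

[1] `<path>` cubic bezier, #0000ff→engrave S296 F3661: (84.341,27.542) → (63.742,38.708) → (45.734,61.691) → (34.794,84.924) → (35.402,96.841)

G21
G90
G0 X84.341 Y27.542
M3 S296
G01 X63.742 Y38.708 F3661
G01 X45.734 Y61.691
G01 X34.794 Y84.924
G01 X35.402 Y96.841
M5
G0 X0.000 Y0.000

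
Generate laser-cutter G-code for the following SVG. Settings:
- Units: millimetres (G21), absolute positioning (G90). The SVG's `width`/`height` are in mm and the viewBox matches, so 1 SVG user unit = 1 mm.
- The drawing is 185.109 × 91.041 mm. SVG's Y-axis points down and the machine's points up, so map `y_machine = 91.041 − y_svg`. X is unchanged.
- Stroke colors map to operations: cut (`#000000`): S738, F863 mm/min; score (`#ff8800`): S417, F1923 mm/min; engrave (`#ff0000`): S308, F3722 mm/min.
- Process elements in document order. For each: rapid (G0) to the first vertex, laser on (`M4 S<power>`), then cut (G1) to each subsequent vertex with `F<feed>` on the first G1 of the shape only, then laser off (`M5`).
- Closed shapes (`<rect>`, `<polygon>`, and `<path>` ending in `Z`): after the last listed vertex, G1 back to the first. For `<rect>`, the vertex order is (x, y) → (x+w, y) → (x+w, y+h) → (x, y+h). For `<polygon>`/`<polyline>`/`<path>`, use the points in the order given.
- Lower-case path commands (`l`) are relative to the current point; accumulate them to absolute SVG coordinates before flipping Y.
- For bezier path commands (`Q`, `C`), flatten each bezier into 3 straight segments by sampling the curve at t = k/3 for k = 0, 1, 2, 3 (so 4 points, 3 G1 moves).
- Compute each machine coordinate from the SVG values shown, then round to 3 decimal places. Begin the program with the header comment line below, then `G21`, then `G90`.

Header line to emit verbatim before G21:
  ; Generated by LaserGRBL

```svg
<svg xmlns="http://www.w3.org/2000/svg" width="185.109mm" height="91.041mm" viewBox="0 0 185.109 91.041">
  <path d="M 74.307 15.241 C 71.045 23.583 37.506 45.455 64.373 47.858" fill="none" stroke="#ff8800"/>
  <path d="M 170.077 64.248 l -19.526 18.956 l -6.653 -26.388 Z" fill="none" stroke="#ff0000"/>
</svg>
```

viewBox `0 0 185.109 91.041` with mm width/height → 1 unit = 1 mm. Flip: y_m = 91.041 − y_svg.

**Shape 1** — `<path>` cubic bezier, stroke `#ff8800` → score (S417, F1923). Control points (SVG): P0=(74.307,15.241), P1=(71.045,23.583), P2=(37.506,45.455), P3=(64.373,47.858); sampled at t=k/3. Machine vertices: (74.307,75.800) → (64.311,64.170) → (54.283,50.853) → (64.373,43.183). Open path.

**Shape 2** — `<path>` regular polygon, stroke `#ff0000` → engrave (S308, F3722). Machine vertices: (170.077,26.793) → (150.551,7.837) → (143.898,34.225) → (170.077,26.793). Closed: final G1 returns to the first vertex.

; Generated by LaserGRBL
G21
G90
G0 X74.307 Y75.800
M4 S417
G1 X64.311 Y64.170 F1923
G1 X54.283 Y50.853
G1 X64.373 Y43.183
M5
G0 X170.077 Y26.793
M4 S308
G1 X150.551 Y7.837 F3722
G1 X143.898 Y34.225
G1 X170.077 Y26.793
M5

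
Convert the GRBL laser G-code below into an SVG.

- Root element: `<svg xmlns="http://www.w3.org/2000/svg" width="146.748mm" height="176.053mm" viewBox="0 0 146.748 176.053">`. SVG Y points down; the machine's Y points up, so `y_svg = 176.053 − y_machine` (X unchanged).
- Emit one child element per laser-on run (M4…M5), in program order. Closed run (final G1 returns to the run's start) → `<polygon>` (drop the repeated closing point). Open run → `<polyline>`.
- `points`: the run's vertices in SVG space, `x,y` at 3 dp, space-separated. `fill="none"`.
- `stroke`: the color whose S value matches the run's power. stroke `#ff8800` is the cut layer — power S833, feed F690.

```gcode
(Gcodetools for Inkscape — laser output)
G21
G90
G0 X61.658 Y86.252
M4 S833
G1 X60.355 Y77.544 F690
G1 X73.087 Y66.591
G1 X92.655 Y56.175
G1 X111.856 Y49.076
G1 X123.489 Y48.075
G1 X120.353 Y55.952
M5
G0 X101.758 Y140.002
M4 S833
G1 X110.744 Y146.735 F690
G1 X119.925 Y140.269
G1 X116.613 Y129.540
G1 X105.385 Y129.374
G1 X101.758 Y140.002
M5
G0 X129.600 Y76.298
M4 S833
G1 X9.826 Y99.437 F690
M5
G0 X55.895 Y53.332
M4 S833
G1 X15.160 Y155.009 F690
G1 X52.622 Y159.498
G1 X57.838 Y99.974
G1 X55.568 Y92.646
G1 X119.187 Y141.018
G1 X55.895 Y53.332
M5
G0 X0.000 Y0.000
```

Each laser-on run becomes one SVG element. Flip Y back into SVG space with y_svg = 176.053 − y_machine. Every run uses S833, so all elements get stroke `#ff8800` (cut).

Run 1: The run is open, so emit a `<polyline>` with points (Y-flipped): 61.658,89.801 60.355,98.509 73.087,109.462 92.655,119.878 111.856,126.977 123.489,127.978 120.353,120.101.

Run 2: The run returns to its start, so emit a `<polygon>` with points (Y-flipped): 101.758,36.051 110.744,29.318 119.925,35.784 116.613,46.513 105.385,46.679.

Run 3: The run is open, so emit a `<polyline>` with points (Y-flipped): 129.600,99.755 9.826,76.616.

Run 4: The run returns to its start, so emit a `<polygon>` with points (Y-flipped): 55.895,122.721 15.160,21.044 52.622,16.555 57.838,76.079 55.568,83.407 119.187,35.035.

<svg xmlns="http://www.w3.org/2000/svg" width="146.748mm" height="176.053mm" viewBox="0 0 146.748 176.053">
  <polyline points="61.658,89.801 60.355,98.509 73.087,109.462 92.655,119.878 111.856,126.977 123.489,127.978 120.353,120.101" fill="none" stroke="#ff8800"/>
  <polygon points="101.758,36.051 110.744,29.318 119.925,35.784 116.613,46.513 105.385,46.679" fill="none" stroke="#ff8800"/>
  <polyline points="129.600,99.755 9.826,76.616" fill="none" stroke="#ff8800"/>
  <polygon points="55.895,122.721 15.160,21.044 52.622,16.555 57.838,76.079 55.568,83.407 119.187,35.035" fill="none" stroke="#ff8800"/>
</svg>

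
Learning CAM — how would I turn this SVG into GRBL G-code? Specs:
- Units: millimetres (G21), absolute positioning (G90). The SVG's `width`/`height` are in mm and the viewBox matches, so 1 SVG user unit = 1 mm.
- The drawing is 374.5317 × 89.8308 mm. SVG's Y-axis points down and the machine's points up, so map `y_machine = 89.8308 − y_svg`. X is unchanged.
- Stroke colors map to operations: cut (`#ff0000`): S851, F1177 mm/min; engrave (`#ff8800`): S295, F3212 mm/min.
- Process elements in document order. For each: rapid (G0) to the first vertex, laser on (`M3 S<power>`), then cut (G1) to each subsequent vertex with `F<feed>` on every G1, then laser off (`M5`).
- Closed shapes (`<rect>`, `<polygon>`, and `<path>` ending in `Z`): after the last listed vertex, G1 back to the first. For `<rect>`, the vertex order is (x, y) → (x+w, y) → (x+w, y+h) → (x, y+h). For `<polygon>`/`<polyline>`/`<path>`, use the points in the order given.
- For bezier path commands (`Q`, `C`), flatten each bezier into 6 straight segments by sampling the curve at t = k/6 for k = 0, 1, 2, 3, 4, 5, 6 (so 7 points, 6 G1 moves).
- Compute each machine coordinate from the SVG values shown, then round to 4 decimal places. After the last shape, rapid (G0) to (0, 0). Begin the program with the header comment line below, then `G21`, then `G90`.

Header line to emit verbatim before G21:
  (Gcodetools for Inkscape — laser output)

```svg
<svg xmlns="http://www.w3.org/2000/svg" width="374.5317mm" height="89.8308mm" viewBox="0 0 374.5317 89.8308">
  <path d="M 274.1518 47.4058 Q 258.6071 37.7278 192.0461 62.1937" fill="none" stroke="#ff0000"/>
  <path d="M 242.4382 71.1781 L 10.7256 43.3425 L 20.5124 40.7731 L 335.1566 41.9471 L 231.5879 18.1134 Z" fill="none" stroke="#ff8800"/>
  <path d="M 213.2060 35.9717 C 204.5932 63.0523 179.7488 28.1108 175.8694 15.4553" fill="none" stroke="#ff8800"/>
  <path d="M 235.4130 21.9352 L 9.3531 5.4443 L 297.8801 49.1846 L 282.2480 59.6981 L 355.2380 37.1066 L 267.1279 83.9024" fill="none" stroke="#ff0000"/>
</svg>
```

(Gcodetools for Inkscape — laser output)
G21
G90
G0 X274.1518 Y42.4250
M3 S851
G1 X267.5531 Y44.7026 F1177
G1 X258.1202 Y45.0832 F1177
G1 X245.8530 Y43.5670 F1177
G1 X230.7516 Y40.1539 F1177
G1 X212.8160 Y34.8440 F1177
G1 X192.0461 Y27.6371 F1177
M5
G0 X242.4382 Y18.6527
M3 S295
G1 X10.7256 Y46.4883 F3212
G1 X20.5124 Y49.0577 F3212
G1 X335.1566 Y47.8837 F3212
G1 X231.5879 Y71.7174 F3212
G1 X242.4382 Y18.6527 F3212
M5
G0 X213.2060 Y53.8591
M3 S295
G1 X207.7192 Y45.0970 F3212
G1 X200.5603 Y44.3300 F3212
G1 X192.7627 Y49.2163 F3212
G1 X185.3595 Y57.4139 F3212
G1 X179.3840 Y66.5809 F3212
G1 X175.8694 Y74.3755 F3212
M5
G0 X235.4130 Y67.8956
M3 S851
G1 X9.3531 Y84.3865 F1177
G1 X297.8801 Y40.6462 F1177
G1 X282.2480 Y30.1327 F1177
G1 X355.2380 Y52.7242 F1177
G1 X267.1279 Y5.9284 F1177
M5
G0 X0.0000 Y0.0000

1 u = 1 mm; y_m = 89.8308 − y.

[1] `<path>` quadratic bezier, #ff0000→cut S851 F1177: (274.1518,42.4250) → (267.5531,44.7026) → (258.1202,45.0832) → (245.8530,43.5670) → (230.7516,40.1539) → (212.8160,34.8440) → (192.0461,27.6371)

[2] `<path>` closed polygon, #ff8800→engrave S295 F3212: (242.4382,18.6527) → (10.7256,46.4883) → (20.5124,49.0577) → (335.1566,47.8837) → (231.5879,71.7174) → (242.4382,18.6527) (closed)

[3] `<path>` cubic bezier, #ff8800→engrave S295 F3212: (213.2060,53.8591) → (207.7192,45.0970) → (200.5603,44.3300) → (192.7627,49.2163) → (185.3595,57.4139) → (179.3840,66.5809) → (175.8694,74.3755)

[4] `<path>` open polyline, #ff0000→cut S851 F1177: (235.4130,67.8956) → (9.3531,84.3865) → (297.8801,40.6462) → (282.2480,30.1327) → (355.2380,52.7242) → (267.1279,5.9284)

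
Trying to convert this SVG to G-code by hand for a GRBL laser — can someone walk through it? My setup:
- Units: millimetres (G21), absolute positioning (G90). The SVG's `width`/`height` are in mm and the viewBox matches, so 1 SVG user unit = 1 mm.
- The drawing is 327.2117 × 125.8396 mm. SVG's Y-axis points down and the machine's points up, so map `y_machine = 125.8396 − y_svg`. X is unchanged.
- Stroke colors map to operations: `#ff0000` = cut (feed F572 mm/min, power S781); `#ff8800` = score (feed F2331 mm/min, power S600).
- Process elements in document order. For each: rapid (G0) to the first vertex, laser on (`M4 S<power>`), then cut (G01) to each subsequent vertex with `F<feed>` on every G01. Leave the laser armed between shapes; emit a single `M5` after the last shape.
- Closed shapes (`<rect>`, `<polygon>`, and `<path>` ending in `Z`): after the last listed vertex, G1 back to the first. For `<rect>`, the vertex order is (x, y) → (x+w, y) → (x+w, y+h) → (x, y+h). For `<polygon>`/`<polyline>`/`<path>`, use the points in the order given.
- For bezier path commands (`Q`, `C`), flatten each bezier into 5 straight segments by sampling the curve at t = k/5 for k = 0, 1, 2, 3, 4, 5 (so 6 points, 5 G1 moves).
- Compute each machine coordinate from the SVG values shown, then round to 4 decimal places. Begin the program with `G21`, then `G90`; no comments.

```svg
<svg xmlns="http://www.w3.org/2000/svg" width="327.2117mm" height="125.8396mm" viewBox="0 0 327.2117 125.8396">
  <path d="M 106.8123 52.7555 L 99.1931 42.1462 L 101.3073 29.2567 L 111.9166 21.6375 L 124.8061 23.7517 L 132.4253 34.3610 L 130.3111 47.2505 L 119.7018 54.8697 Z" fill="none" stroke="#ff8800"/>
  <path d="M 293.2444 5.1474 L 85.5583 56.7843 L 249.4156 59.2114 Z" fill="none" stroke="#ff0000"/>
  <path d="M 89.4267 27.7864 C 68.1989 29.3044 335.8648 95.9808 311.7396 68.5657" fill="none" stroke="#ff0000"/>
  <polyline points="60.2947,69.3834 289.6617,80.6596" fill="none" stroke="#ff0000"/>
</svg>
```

G21
G90
G0 X106.8123 Y73.0841
M4 S600
G01 X99.1931 Y83.6934 F2331
G01 X101.3073 Y96.5829 F2331
G01 X111.9166 Y104.2021 F2331
G01 X124.8061 Y102.0879 F2331
G01 X132.4253 Y91.4786 F2331
G01 X130.3111 Y78.5891 F2331
G01 X119.7018 Y70.9699 F2331
G01 X106.8123 Y73.0841 F2331
G0 X293.2444 Y120.6922
M4 S781
G01 X85.5583 Y69.0553 F572
G01 X249.4156 Y66.6282 F572
G01 X293.2444 Y120.6922 F572
G0 X89.4267 Y98.0532
M4 S781
G01 X106.7118 Y90.5974 F572
G01 X165.4585 Y75.1476 F572
G01 X237.7939 Y59.3477 F572
G01 X295.8453 Y50.8418 F572
G01 X311.7396 Y57.2739 F572
G0 X60.2947 Y56.4562
M4 S781
G01 X289.6617 Y45.1800 F572
M5

1 u = 1 mm; y_m = 125.8396 − y.

[1] `<path>` regular polygon, #ff8800→score S600 F2331: (106.8123,73.0841) → (99.1931,83.6934) → (101.3073,96.5829) → (111.9166,104.2021) → (124.8061,102.0879) → (132.4253,91.4786) → (130.3111,78.5891) → (119.7018,70.9699) → (106.8123,73.0841) (closed)

[2] `<path>` closed polygon, #ff0000→cut S781 F572: (293.2444,120.6922) → (85.5583,69.0553) → (249.4156,66.6282) → (293.2444,120.6922) (closed)

[3] `<path>` cubic bezier, #ff0000→cut S781 F572: (89.4267,98.0532) → (106.7118,90.5974) → (165.4585,75.1476) → (237.7939,59.3477) → (295.8453,50.8418) → (311.7396,57.2739)

[4] `<polyline>` line segment, #ff0000→cut S781 F572: (60.2947,56.4562) → (289.6617,45.1800)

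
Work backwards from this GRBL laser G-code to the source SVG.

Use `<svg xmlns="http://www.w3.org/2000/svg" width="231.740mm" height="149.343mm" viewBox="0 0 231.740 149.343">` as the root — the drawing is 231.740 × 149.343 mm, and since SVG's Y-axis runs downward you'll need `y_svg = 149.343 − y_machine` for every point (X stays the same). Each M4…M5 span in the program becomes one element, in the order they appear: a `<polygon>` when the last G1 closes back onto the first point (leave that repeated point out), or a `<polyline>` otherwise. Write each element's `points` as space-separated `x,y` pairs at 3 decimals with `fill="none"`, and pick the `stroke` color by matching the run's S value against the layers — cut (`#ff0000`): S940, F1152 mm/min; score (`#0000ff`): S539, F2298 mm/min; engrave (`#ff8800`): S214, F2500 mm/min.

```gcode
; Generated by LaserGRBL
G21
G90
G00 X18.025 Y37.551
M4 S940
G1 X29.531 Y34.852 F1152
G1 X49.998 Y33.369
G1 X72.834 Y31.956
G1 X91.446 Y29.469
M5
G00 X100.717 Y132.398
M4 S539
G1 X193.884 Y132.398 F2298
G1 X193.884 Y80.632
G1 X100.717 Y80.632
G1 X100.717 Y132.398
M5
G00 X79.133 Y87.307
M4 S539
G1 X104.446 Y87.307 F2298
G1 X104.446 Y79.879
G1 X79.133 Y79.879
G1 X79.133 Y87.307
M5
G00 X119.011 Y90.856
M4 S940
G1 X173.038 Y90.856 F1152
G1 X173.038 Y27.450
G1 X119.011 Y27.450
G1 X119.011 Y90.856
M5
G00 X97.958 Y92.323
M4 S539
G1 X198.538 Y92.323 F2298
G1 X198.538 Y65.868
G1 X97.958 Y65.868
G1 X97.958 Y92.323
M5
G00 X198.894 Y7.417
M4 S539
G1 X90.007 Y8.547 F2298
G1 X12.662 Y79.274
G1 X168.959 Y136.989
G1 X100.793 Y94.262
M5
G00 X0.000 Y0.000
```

Each laser-on run becomes one SVG element. Flip Y back into SVG space with y_svg = 149.343 − y_machine.

Run 1: power S940 maps to stroke `#ff0000` (cut). The run is open, so emit a `<polyline>` with points (Y-flipped): 18.025,111.792 29.531,114.491 49.998,115.974 72.834,117.387 91.446,119.874.

Run 2: power S539 maps to stroke `#0000ff` (score). The run returns to its start, so emit a `<polygon>` with points (Y-flipped): 100.717,16.945 193.884,16.945 193.884,68.711 100.717,68.711.

Run 3: the run's S539 means `#0000ff` (score). The run returns to its start, so emit a `<polygon>` with points (Y-flipped): 79.133,62.036 104.446,62.036 104.446,69.464 79.133,69.464.

Run 4: S940 ⇒ cut layer `#ff0000`. The run returns to its start, so emit a `<polygon>` with points (Y-flipped): 119.011,58.487 173.038,58.487 173.038,121.893 119.011,121.893.

Run 5: S539 ⇒ score layer `#0000ff`. The run returns to its start, so emit a `<polygon>` with points (Y-flipped): 97.958,57.020 198.538,57.020 198.538,83.475 97.958,83.475.

Run 6: the run's S539 means `#0000ff` (score). The run is open, so emit a `<polyline>` with points (Y-flipped): 198.894,141.926 90.007,140.796 12.662,70.069 168.959,12.354 100.793,55.081.

<svg xmlns="http://www.w3.org/2000/svg" width="231.740mm" height="149.343mm" viewBox="0 0 231.740 149.343">
  <polyline points="18.025,111.792 29.531,114.491 49.998,115.974 72.834,117.387 91.446,119.874" fill="none" stroke="#ff0000"/>
  <polygon points="100.717,16.945 193.884,16.945 193.884,68.711 100.717,68.711" fill="none" stroke="#0000ff"/>
  <polygon points="79.133,62.036 104.446,62.036 104.446,69.464 79.133,69.464" fill="none" stroke="#0000ff"/>
  <polygon points="119.011,58.487 173.038,58.487 173.038,121.893 119.011,121.893" fill="none" stroke="#ff0000"/>
  <polygon points="97.958,57.020 198.538,57.020 198.538,83.475 97.958,83.475" fill="none" stroke="#0000ff"/>
  <polyline points="198.894,141.926 90.007,140.796 12.662,70.069 168.959,12.354 100.793,55.081" fill="none" stroke="#0000ff"/>
</svg>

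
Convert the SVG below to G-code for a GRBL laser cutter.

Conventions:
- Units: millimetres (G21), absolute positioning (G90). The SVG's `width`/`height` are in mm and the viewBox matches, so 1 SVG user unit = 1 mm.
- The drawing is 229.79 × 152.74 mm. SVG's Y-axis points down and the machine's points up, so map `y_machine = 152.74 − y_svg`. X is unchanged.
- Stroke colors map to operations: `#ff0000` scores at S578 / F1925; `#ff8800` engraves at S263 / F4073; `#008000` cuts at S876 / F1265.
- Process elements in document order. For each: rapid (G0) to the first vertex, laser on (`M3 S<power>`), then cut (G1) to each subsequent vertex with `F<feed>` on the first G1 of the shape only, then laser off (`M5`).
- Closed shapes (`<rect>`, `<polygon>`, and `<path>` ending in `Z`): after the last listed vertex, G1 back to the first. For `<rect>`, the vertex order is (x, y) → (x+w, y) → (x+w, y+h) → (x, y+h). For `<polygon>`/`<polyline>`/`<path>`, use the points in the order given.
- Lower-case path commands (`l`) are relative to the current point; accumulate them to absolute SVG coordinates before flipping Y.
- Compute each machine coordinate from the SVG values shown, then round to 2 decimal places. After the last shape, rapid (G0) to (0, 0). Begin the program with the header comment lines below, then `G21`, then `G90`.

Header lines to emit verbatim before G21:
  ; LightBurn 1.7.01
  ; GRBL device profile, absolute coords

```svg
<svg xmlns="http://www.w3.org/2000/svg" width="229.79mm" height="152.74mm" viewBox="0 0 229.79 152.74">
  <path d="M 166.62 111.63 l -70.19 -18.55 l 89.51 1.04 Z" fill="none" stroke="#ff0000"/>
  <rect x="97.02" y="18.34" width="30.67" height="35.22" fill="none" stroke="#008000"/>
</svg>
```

viewBox `0 0 229.79 152.74` with mm width/height → 1 unit = 1 mm. Flip: y_m = 152.74 − y_svg.

**Shape 1** — `<path>` closed polygon, stroke `#ff0000` → score (S578, F1925). Machine vertices: (166.62,41.11) → (96.43,59.66) → (185.94,58.62) → (166.62,41.11). Closed: final G1 returns to the first vertex.

**Shape 2** — `<rect>` rectangle, stroke `#008000` → cut (S876, F1265). Machine vertices: (97.02,134.40) → (127.69,134.40) → (127.69,99.18) → (97.02,99.18) → (97.02,134.40). Closed: final G1 returns to the first vertex.

; LightBurn 1.7.01
; GRBL device profile, absolute coords
G21
G90
G0 X166.62 Y41.11
M3 S578
G1 X96.43 Y59.66 F1925
G1 X185.94 Y58.62
G1 X166.62 Y41.11
M5
G0 X97.02 Y134.40
M3 S876
G1 X127.69 Y134.40 F1265
G1 X127.69 Y99.18
G1 X97.02 Y99.18
G1 X97.02 Y134.40
M5
G0 X0.00 Y0.00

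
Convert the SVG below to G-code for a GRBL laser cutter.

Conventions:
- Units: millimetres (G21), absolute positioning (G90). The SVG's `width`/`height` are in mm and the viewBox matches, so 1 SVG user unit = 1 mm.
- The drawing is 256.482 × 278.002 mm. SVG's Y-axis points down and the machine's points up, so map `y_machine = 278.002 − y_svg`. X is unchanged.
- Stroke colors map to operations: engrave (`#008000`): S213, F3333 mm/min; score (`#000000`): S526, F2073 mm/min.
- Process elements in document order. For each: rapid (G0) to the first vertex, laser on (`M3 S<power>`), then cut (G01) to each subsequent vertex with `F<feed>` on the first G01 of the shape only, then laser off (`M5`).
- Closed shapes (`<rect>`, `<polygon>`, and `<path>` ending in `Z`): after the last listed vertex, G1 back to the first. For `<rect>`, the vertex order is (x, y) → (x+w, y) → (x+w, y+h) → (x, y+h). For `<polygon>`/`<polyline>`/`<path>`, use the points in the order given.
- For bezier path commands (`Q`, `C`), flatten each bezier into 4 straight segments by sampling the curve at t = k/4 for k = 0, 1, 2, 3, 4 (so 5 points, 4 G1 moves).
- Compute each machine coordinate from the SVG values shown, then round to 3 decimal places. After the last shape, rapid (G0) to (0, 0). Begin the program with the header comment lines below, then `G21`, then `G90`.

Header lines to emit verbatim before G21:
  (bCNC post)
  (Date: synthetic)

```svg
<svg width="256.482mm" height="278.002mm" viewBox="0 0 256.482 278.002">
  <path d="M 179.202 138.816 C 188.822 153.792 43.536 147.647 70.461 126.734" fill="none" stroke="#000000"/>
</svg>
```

1 u = 1 mm; y_m = 278.002 − y.

[1] `<path>` cubic bezier, #000000→score S526 F2073: (179.202,139.186) → (162.483,131.815) → (118.342,131.769) → (77.446,138.452) → (70.461,151.268)

(bCNC post)
(Date: synthetic)
G21
G90
G0 X179.202 Y139.186
M3 S526
G01 X162.483 Y131.815 F2073
G01 X118.342 Y131.769
G01 X77.446 Y138.452
G01 X70.461 Y151.268
M5
G0 X0.000 Y0.000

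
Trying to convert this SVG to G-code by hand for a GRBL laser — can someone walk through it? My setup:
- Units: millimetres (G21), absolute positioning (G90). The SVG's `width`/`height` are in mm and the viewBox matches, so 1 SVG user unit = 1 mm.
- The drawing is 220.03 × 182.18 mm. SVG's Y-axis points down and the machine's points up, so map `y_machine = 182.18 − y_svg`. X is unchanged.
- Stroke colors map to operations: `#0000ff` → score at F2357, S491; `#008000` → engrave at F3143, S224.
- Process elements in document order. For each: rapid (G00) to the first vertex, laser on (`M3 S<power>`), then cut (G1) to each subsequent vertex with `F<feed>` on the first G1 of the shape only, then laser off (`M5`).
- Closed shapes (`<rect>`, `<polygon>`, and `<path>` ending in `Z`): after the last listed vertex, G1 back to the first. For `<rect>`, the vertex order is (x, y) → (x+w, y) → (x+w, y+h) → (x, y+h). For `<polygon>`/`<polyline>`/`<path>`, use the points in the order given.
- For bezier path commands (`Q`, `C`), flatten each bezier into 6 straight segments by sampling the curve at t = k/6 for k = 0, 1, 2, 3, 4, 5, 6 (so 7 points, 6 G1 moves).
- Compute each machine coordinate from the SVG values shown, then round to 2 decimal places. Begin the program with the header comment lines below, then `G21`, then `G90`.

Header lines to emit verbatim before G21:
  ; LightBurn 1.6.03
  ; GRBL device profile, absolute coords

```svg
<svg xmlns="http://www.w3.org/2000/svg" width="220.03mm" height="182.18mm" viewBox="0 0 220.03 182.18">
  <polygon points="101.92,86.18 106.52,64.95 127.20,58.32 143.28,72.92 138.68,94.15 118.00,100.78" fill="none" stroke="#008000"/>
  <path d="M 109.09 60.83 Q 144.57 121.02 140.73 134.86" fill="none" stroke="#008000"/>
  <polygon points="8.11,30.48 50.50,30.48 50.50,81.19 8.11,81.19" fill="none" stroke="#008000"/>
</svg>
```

viewBox `0 0 220.03 182.18` with mm width/height → 1 unit = 1 mm. Flip: y_m = 182.18 − y_svg.

**Shape 1** — `<polygon>` regular polygon, stroke `#008000` → engrave (S224, F3143). Machine vertices: (101.92,96.00) → (106.52,117.23) → (127.20,123.86) → (143.28,109.26) → (138.68,88.03) → (118.00,81.40) → (101.92,96.00). Closed: final G1 returns to the first vertex.

**Shape 2** — `<path>` quadratic bezier, stroke `#008000` → engrave (S224, F3143). Control points (SVG): P0=(109.09,60.83), P1=(144.57,121.02), P2=(140.73,134.86); sampled at t=k/6. Machine vertices: (109.09,121.35) → (119.82,102.57) → (128.37,86.37) → (134.74,72.75) → (138.92,61.70) → (140.92,53.22) → (140.73,47.32). Open path.

**Shape 3** — `<polygon>` rectangle, stroke `#008000` → engrave (S224, F3143). Machine vertices: (8.11,151.70) → (50.50,151.70) → (50.50,100.99) → (8.11,100.99) → (8.11,151.70). Closed: final G1 returns to the first vertex.

; LightBurn 1.6.03
; GRBL device profile, absolute coords
G21
G90
G00 X101.92 Y96.00
M3 S224
G1 X106.52 Y117.23 F3143
G1 X127.20 Y123.86
G1 X143.28 Y109.26
G1 X138.68 Y88.03
G1 X118.00 Y81.40
G1 X101.92 Y96.00
M5
G00 X109.09 Y121.35
M3 S224
G1 X119.82 Y102.57 F3143
G1 X128.37 Y86.37
G1 X134.74 Y72.75
G1 X138.92 Y61.70
G1 X140.92 Y53.22
G1 X140.73 Y47.32
M5
G00 X8.11 Y151.70
M3 S224
G1 X50.50 Y151.70 F3143
G1 X50.50 Y100.99
G1 X8.11 Y100.99
G1 X8.11 Y151.70
M5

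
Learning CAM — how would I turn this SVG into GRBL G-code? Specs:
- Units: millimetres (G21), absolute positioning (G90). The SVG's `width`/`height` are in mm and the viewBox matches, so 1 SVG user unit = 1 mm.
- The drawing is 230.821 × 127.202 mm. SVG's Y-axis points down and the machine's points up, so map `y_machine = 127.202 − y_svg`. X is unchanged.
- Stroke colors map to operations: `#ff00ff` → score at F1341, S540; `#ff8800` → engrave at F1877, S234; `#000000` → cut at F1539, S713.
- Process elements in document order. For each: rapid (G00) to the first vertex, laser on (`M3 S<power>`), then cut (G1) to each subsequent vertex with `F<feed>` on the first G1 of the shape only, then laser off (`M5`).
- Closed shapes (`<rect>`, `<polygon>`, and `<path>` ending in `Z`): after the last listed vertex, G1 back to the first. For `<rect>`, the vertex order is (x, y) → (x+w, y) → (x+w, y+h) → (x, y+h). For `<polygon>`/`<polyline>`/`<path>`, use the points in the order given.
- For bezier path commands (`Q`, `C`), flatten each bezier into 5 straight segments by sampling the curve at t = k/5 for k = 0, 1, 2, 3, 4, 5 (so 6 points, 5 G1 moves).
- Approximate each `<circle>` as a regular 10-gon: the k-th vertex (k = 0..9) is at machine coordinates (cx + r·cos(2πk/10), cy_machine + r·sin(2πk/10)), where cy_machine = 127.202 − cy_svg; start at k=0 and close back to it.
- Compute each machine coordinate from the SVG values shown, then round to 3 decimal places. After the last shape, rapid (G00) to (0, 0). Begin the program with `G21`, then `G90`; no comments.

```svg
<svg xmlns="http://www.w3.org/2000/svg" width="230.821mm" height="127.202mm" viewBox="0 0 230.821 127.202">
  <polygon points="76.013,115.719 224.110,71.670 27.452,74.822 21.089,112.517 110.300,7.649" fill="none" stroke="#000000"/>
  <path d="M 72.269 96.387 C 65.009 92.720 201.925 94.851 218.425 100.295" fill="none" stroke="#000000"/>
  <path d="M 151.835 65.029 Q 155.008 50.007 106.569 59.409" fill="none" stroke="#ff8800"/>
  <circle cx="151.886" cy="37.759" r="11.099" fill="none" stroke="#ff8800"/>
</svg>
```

1 u = 1 mm; y_m = 127.202 − y.

[1] `<polygon>` closed polygon, #000000→cut S713 F1539: (76.013,11.483) → (224.110,55.532) → (27.452,52.380) → (21.089,14.685) → (110.300,119.553) → (76.013,11.483) (closed)

[2] `<path>` cubic bezier, #000000→cut S713 F1539: (72.269,30.815) → (83.097,32.339) → (115.828,32.591) → (157.759,31.691) → (196.192,29.756) → (218.425,26.907)

[3] `<path>` quadratic bezier, #ff8800→engrave S234 F1877: (151.835,62.173) → (151.040,67.205) → (146.115,70.283) → (137.062,71.407) → (123.880,70.577) → (106.569,67.793)

[4] `<circle>` circle, #ff8800→engrave S234 F1877: (162.985,89.443) → (160.865,95.967) → (155.316,99.999) → (148.456,99.999) → (142.907,95.967) → (140.787,89.443) → (142.907,82.919) → (148.456,78.887) → (155.316,78.887) → (160.865,82.919) → (162.985,89.443) (closed)

G21
G90
G00 X76.013 Y11.483
M3 S713
G1 X224.110 Y55.532 F1539
G1 X27.452 Y52.380
G1 X21.089 Y14.685
G1 X110.300 Y119.553
G1 X76.013 Y11.483
M5
G00 X72.269 Y30.815
M3 S713
G1 X83.097 Y32.339 F1539
G1 X115.828 Y32.591
G1 X157.759 Y31.691
G1 X196.192 Y29.756
G1 X218.425 Y26.907
M5
G00 X151.835 Y62.173
M3 S234
G1 X151.040 Y67.205 F1877
G1 X146.115 Y70.283
G1 X137.062 Y71.407
G1 X123.880 Y70.577
G1 X106.569 Y67.793
M5
G00 X162.985 Y89.443
M3 S234
G1 X160.865 Y95.967 F1877
G1 X155.316 Y99.999
G1 X148.456 Y99.999
G1 X142.907 Y95.967
G1 X140.787 Y89.443
G1 X142.907 Y82.919
G1 X148.456 Y78.887
G1 X155.316 Y78.887
G1 X160.865 Y82.919
G1 X162.985 Y89.443
M5
G00 X0.000 Y0.000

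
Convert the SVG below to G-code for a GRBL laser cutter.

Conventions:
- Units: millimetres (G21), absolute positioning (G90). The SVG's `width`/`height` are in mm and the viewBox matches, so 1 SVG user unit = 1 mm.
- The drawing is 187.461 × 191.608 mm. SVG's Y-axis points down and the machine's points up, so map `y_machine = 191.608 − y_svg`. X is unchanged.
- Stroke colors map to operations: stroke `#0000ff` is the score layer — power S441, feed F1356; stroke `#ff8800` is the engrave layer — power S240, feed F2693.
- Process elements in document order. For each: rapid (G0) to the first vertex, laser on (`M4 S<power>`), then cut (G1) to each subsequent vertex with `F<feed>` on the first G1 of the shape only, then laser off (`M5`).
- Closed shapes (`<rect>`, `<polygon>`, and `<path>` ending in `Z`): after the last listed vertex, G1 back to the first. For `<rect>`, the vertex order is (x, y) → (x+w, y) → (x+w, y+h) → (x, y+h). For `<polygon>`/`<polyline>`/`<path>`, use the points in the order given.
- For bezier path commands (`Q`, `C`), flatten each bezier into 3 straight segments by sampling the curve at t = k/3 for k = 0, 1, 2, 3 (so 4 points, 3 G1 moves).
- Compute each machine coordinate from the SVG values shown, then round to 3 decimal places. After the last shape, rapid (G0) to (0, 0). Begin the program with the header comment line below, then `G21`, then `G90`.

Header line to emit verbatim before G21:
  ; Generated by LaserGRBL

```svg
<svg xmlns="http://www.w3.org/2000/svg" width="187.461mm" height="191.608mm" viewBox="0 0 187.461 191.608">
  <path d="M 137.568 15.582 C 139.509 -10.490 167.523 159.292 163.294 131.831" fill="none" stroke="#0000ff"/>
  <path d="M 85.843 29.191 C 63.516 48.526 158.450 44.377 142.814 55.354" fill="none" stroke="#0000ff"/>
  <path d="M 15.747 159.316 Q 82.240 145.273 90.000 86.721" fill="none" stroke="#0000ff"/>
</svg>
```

1 u = 1 mm; y_m = 191.608 − y.

[1] `<path>` cubic bezier, #0000ff→score S441 F1356: (137.568,176.026) → (146.040,151.372) → (158.935,83.505) → (163.294,59.777)

[2] `<path>` cubic bezier, #0000ff→score S441 F1356: (85.843,162.417) → (94.165,149.480) → (130.032,143.619) → (142.814,136.254)

[3] `<path>` quadratic bezier, #0000ff→score S441 F1356: (15.747,32.292) → (53.550,46.599) → (78.301,70.798) → (90.000,104.887)

; Generated by LaserGRBL
G21
G90
G0 X137.568 Y176.026
M4 S441
G1 X146.040 Y151.372 F1356
G1 X158.935 Y83.505
G1 X163.294 Y59.777
M5
G0 X85.843 Y162.417
M4 S441
G1 X94.165 Y149.480 F1356
G1 X130.032 Y143.619
G1 X142.814 Y136.254
M5
G0 X15.747 Y32.292
M4 S441
G1 X53.550 Y46.599 F1356
G1 X78.301 Y70.798
G1 X90.000 Y104.887
M5
G0 X0.000 Y0.000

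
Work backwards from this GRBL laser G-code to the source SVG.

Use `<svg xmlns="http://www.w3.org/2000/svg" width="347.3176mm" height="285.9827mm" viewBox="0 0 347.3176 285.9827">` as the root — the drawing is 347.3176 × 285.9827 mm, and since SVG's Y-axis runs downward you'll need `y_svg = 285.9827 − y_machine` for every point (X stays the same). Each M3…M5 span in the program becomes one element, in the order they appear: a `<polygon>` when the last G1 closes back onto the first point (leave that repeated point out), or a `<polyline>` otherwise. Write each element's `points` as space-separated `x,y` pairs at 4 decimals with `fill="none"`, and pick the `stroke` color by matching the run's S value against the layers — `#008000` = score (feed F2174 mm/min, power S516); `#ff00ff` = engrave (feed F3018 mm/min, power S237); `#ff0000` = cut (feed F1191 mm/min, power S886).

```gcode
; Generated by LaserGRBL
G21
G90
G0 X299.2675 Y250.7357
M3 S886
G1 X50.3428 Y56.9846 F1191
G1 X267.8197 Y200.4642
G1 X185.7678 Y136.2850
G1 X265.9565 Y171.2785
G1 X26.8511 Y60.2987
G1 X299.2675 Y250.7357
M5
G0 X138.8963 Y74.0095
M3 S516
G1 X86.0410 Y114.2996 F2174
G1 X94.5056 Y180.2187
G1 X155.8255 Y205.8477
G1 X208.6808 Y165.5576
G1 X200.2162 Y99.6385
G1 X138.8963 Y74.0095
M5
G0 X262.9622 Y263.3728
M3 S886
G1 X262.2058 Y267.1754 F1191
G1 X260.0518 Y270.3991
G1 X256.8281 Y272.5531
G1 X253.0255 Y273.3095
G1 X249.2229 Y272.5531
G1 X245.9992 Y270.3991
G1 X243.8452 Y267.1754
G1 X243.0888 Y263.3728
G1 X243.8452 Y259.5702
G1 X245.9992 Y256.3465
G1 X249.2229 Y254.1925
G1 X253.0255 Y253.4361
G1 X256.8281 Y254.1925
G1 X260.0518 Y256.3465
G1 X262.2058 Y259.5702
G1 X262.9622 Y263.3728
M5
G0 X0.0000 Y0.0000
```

<svg xmlns="http://www.w3.org/2000/svg" width="347.3176mm" height="285.9827mm" viewBox="0 0 347.3176 285.9827">
  <polygon points="299.2675,35.2470 50.3428,228.9981 267.8197,85.5185 185.7678,149.6977 265.9565,114.7042 26.8511,225.6840" fill="none" stroke="#ff0000"/>
  <polygon points="138.8963,211.9732 86.0410,171.6831 94.5056,105.7640 155.8255,80.1350 208.6808,120.4251 200.2162,186.3442" fill="none" stroke="#008000"/>
  <polygon points="262.9622,22.6099 262.2058,18.8073 260.0518,15.5836 256.8281,13.4296 253.0255,12.6732 249.2229,13.4296 245.9992,15.5836 243.8452,18.8073 243.0888,22.6099 243.8452,26.4125 245.9992,29.6362 249.2229,31.7902 253.0255,32.5466 256.8281,31.7902 260.0518,29.6362 262.2058,26.4125" fill="none" stroke="#ff0000"/>
</svg>

Each laser-on run becomes one SVG element. Flip Y back into SVG space with y_svg = 285.9827 − y_machine.

Run 1: power S886 maps to stroke `#ff0000` (cut). The run returns to its start, so emit a `<polygon>` with points (Y-flipped): 299.2675,35.2470 50.3428,228.9981 267.8197,85.5185 185.7678,149.6977 265.9565,114.7042 26.8511,225.6840.

Run 2: power S516 maps to stroke `#008000` (score). The run returns to its start, so emit a `<polygon>` with points (Y-flipped): 138.8963,211.9732 86.0410,171.6831 94.5056,105.7640 155.8255,80.1350 208.6808,120.4251 200.2162,186.3442.

Run 3: power S886 maps to stroke `#ff0000` (cut). The run returns to its start, so emit a `<polygon>` with points (Y-flipped): 262.9622,22.6099 262.2058,18.8073 260.0518,15.5836 256.8281,13.4296 253.0255,12.6732 249.2229,13.4296 245.9992,15.5836 243.8452,18.8073 243.0888,22.6099 243.8452,26.4125 245.9992,29.6362 249.2229,31.7902 253.0255,32.5466 256.8281,31.7902 260.0518,29.6362 262.2058,26.4125.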